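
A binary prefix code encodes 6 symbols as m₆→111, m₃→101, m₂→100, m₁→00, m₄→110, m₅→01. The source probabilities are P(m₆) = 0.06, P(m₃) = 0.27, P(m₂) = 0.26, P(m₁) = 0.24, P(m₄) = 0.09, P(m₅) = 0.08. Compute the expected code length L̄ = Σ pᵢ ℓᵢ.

2.68 bits/symbol

L̄ = Σ pᵢ·ℓᵢ = 0.06·3 + 0.27·3 + 0.26·3 + 0.24·2 + 0.09·3 + 0.08·2 = 2.68 bits/symbol.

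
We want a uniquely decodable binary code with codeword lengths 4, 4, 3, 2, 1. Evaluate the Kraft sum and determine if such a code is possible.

With common denominator 2^4 = 16: Σ 2^(−ℓᵢ) = 1/16 + 1/16 + 2/16 + 4/16 + 8/16 = 16/16 = 1.
Kraft's inequality requires Σ ≤ 1; here Σ = 1 ≤ 1, so such a prefix code exists.

1; yes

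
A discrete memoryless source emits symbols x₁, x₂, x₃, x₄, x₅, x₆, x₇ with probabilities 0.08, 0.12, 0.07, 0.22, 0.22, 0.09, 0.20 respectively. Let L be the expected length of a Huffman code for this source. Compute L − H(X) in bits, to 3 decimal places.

0.045 bits

Entropy H = −Σ p log₂ p ≈ 2.6653 bits.
Huffman merges: 7/100+2/25→3/20; 9/100+3/25→21/100; 3/20+1/5→7/20; 21/100+11/50→43/100; 11/50+7/20→57/100; 43/100+57/100→1. L = 271/100 ≈ 2.7100.
L − H = 2.7100 − 2.6653 = 0.045 bits.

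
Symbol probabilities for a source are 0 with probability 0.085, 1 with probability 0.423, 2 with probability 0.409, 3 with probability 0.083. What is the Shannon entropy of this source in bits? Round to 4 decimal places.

1.6529 bits

H = −Σ pᵢ log₂ pᵢ.
−0.085·log₂(0.085) = 0.3023
−0.423·log₂(0.423) = 0.5251
−0.409·log₂(0.409) = 0.5275
−0.083·log₂(0.083) = 0.2980
Sum ≈ 1.6529 → 1.6529 bits.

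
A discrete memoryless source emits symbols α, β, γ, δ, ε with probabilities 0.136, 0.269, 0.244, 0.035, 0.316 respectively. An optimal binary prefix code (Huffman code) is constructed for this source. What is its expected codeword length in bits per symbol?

Repeatedly combine the two least-probable nodes; the expected code length is the sum of the merged weights.
merge 7/200 + 17/125 → 171/1000
merge 171/1000 + 61/250 → 83/200
merge 269/1000 + 79/250 → 117/200
merge 83/200 + 117/200 → 1
L = 171/1000 + 83/200 + 117/200 + 1 = 2171/1000 = 2.171 bits/symbol.

2.171 bits/symbol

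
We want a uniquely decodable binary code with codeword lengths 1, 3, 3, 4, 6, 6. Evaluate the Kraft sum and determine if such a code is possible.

With common denominator 2^6 = 64: Σ 2^(−ℓᵢ) = 32/64 + 8/64 + 8/64 + 4/64 + 1/64 + 1/64 = 54/64 = 0.84375.
Kraft's inequality requires Σ ≤ 1; here Σ = 0.84375 ≤ 1, so such a prefix code exists.

0.84375; yes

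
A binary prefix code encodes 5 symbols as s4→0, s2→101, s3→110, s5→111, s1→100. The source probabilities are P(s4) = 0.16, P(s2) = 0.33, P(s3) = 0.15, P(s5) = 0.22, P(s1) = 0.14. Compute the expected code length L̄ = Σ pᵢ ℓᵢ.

L̄ = Σ pᵢ·ℓᵢ = 0.16·1 + 0.33·3 + 0.15·3 + 0.22·3 + 0.14·3 = 2.68 bits/symbol.

2.68 bits/symbol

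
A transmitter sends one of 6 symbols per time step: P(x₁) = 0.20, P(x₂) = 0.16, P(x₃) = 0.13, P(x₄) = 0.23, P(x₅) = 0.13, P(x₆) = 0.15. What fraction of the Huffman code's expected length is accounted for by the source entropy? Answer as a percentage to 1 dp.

99.3%

Entropy H = −Σ p log₂ p ≈ 2.5509 bits.
Huffman merges: 13/100+13/100→13/50; 3/20+4/25→31/100; 1/5+23/100→43/100; 13/50+31/100→57/100; 43/100+57/100→1. L = 257/100 ≈ 2.5700.
Efficiency = H/L = 2.5509/2.5700 = 99.3%.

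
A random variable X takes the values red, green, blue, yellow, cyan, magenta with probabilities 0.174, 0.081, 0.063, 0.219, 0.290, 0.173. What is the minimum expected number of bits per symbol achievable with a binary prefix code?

2.461 bits/symbol

Repeatedly combine the two least-probable nodes; the expected code length is the sum of the merged weights.
merge 63/1000 + 81/1000 → 18/125
merge 18/125 + 173/1000 → 317/1000
merge 87/500 + 219/1000 → 393/1000
merge 29/100 + 317/1000 → 607/1000
merge 393/1000 + 607/1000 → 1
L = 18/125 + 317/1000 + 393/1000 + 607/1000 + 1 = 2461/1000 = 2.461 bits/symbol.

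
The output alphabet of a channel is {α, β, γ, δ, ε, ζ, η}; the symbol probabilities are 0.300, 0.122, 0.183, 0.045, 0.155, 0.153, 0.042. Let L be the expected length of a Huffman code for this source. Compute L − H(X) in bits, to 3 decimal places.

0.040 bits

Entropy H = −Σ p log₂ p ≈ 2.5644 bits.
Huffman merges: 21/500+9/200→87/1000; 87/1000+61/500→209/1000; 153/1000+31/200→77/250; 183/1000+209/1000→49/125; 3/10+77/250→76/125; 49/125+76/125→1. L = 651/250 ≈ 2.6040.
L − H = 2.6040 − 2.5644 = 0.040 bits.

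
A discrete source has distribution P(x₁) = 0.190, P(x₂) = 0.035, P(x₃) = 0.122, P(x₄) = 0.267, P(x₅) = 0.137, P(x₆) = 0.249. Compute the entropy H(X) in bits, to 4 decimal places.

H = −Σ pᵢ log₂ pᵢ.
−0.190·log₂(0.190) = 0.4552
−0.035·log₂(0.035) = 0.1693
−0.122·log₂(0.122) = 0.3703
−0.267·log₂(0.267) = 0.5087
−0.137·log₂(0.137) = 0.3929
−0.249·log₂(0.249) = 0.4994
Sum ≈ 2.3958 → 2.3958 bits.

2.3958 bits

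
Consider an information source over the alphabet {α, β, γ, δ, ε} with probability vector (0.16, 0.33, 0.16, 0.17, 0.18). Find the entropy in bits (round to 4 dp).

H = −Σ pᵢ log₂ pᵢ.
−0.16·log₂(0.16) = 0.4230
−0.33·log₂(0.33) = 0.5278
−0.16·log₂(0.16) = 0.4230
−0.17·log₂(0.17) = 0.4346
−0.18·log₂(0.18) = 0.4453
Sum ≈ 2.2538 → 2.2538 bits.

2.2538 bits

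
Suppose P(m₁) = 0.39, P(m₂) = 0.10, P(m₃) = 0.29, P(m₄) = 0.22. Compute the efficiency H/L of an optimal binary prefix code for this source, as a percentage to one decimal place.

Entropy H = −Σ p log₂ p ≈ 1.8605 bits.
Huffman merges: 1/10+11/50→8/25; 29/100+8/25→61/100; 39/100+61/100→1. L = 193/100 ≈ 1.9300.
Efficiency = H/L = 1.8605/1.9300 = 96.4%.

96.4%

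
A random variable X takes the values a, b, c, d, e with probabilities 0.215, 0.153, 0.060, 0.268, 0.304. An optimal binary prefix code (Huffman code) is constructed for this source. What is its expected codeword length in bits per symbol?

Repeatedly combine the two least-probable nodes; the expected code length is the sum of the merged weights.
merge 3/50 + 153/1000 → 213/1000
merge 213/1000 + 43/200 → 107/250
merge 67/250 + 38/125 → 143/250
merge 107/250 + 143/250 → 1
L = 213/1000 + 107/250 + 143/250 + 1 = 2213/1000 = 2.213 bits/symbol.

2.213 bits/symbol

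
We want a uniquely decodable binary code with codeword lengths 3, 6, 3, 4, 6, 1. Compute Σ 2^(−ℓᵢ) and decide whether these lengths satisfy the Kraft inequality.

0.84375; yes

With common denominator 2^6 = 64: Σ 2^(−ℓᵢ) = 8/64 + 1/64 + 8/64 + 4/64 + 1/64 + 32/64 = 54/64 = 0.84375.
Kraft's inequality requires Σ ≤ 1; here Σ = 0.84375 ≤ 1, so such a prefix code exists.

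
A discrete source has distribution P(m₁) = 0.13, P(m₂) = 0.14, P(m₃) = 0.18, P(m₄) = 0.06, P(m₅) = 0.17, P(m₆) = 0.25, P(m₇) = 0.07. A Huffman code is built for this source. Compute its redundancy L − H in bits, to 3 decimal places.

Entropy H = −Σ p log₂ p ≈ 2.6717 bits.
Huffman merges: 3/50+7/100→13/100; 13/100+13/100→13/50; 7/50+17/100→31/100; 9/50+1/4→43/100; 13/50+31/100→57/100; 43/100+57/100→1. L = 27/10 ≈ 2.7000.
L − H = 2.7000 − 2.6717 = 0.028 bits.

0.028 bits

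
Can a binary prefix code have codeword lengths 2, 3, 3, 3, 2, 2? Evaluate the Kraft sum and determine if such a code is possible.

1.125; no

With common denominator 2^3 = 8: Σ 2^(−ℓᵢ) = 2/8 + 1/8 + 1/8 + 1/8 + 2/8 + 2/8 = 9/8 = 1.125.
Kraft's inequality requires Σ ≤ 1; here Σ = 1.125 > 1, so no such prefix code exists.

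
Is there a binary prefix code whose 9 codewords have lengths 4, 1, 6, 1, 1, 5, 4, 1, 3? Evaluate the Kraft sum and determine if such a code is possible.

With common denominator 2^6 = 64: Σ 2^(−ℓᵢ) = 4/64 + 32/64 + 1/64 + 32/64 + 32/64 + 2/64 + 4/64 + 32/64 + 8/64 = 147/64 = 2.296875.
Kraft's inequality requires Σ ≤ 1; here Σ = 2.296875 > 1, so no such prefix code exists.

2.296875; no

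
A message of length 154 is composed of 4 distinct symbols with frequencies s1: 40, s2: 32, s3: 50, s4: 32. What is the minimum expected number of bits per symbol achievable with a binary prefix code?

2 bits/symbol

Probabilities are the counts divided by 154.
Repeatedly combine the two least-probable nodes; the expected code length is the sum of the merged weights.
merge 16/77 + 16/77 → 32/77
merge 20/77 + 25/77 → 45/77
merge 32/77 + 45/77 → 1
L = 32/77 + 45/77 + 1 = 2 bits/symbol.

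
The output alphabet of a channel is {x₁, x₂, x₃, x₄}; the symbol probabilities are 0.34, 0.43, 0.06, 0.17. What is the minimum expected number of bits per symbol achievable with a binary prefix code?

1.8 bits/symbol

Repeatedly combine the two least-probable nodes; the expected code length is the sum of the merged weights.
merge 3/50 + 17/100 → 23/100
merge 23/100 + 17/50 → 57/100
merge 43/100 + 57/100 → 1
L = 23/100 + 57/100 + 1 = 9/5 = 1.8 bits/symbol.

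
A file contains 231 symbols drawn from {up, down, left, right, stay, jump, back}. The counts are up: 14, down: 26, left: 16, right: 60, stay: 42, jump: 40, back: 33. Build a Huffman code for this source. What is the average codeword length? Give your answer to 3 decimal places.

2.688 bits/symbol

Probabilities are the counts divided by 231.
Repeatedly combine the two least-probable nodes; the expected code length is the sum of the merged weights.
merge 2/33 + 16/231 → 10/77
merge 26/231 + 10/77 → 8/33
merge 1/7 + 40/231 → 73/231
merge 2/11 + 8/33 → 14/33
merge 20/77 + 73/231 → 19/33
merge 14/33 + 19/33 → 1
L = 10/77 + 8/33 + 73/231 + 14/33 + 19/33 + 1 = 207/77 ≈ 2.688 bits/symbol.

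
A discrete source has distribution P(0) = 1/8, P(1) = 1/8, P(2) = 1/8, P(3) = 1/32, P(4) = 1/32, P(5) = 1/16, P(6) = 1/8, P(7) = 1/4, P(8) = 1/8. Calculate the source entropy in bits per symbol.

Each probability is a power of 1/2, so log₂(1/p) is an integer.
H = Σ p·log₂(1/p) = 1/8·3 + 1/8·3 + 1/8·3 + 1/32·5 + 1/32·5 + 1/16·4 + 1/8·3 + 1/4·2 + 1/8·3 = 2.9375 bits.

2.9375 bits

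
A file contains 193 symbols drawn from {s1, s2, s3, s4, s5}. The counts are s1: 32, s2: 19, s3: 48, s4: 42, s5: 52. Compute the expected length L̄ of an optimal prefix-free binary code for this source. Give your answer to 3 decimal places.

2.264 bits/symbol

Probabilities are the counts divided by 193.
Repeatedly combine the two least-probable nodes; the expected code length is the sum of the merged weights.
merge 19/193 + 32/193 → 51/193
merge 42/193 + 48/193 → 90/193
merge 51/193 + 52/193 → 103/193
merge 90/193 + 103/193 → 1
L = 51/193 + 90/193 + 103/193 + 1 = 437/193 ≈ 2.264 bits/symbol.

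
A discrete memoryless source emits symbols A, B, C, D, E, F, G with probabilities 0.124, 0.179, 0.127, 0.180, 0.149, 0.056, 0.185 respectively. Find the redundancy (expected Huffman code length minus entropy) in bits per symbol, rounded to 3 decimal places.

Entropy H = −Σ p log₂ p ≈ 2.7336 bits.
Huffman merges: 7/125+31/250→9/50; 127/1000+149/1000→69/250; 179/1000+9/50→359/1000; 9/50+37/200→73/200; 69/250+359/1000→127/200; 73/200+127/200→1. L = 563/200 ≈ 2.8150.
L − H = 2.8150 − 2.7336 = 0.081 bits.

0.081 bits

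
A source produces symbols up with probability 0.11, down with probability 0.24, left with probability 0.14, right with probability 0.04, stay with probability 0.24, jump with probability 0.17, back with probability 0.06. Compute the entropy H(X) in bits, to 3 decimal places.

2.600 bits

H = −Σ pᵢ log₂ pᵢ.
−0.11·log₂(0.11) = 0.3503
−0.24·log₂(0.24) = 0.4941
−0.14·log₂(0.14) = 0.3971
−0.04·log₂(0.04) = 0.1858
−0.24·log₂(0.24) = 0.4941
−0.17·log₂(0.17) = 0.4346
−0.06·log₂(0.06) = 0.2435
Sum ≈ 2.5995 → 2.600 bits.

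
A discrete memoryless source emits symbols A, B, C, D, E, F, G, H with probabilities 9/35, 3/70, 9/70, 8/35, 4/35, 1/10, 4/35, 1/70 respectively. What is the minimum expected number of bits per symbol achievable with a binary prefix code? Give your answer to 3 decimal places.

Repeatedly combine the two least-probable nodes; the expected code length is the sum of the merged weights.
merge 1/70 + 3/70 → 2/35
merge 2/35 + 1/10 → 11/70
merge 4/35 + 4/35 → 8/35
merge 9/70 + 11/70 → 2/7
merge 8/35 + 8/35 → 16/35
merge 9/35 + 2/7 → 19/35
merge 16/35 + 19/35 → 1
L = 2/35 + 11/70 + 8/35 + 2/7 + 16/35 + 19/35 + 1 = 191/70 ≈ 2.729 bits/symbol.

2.729 bits/symbol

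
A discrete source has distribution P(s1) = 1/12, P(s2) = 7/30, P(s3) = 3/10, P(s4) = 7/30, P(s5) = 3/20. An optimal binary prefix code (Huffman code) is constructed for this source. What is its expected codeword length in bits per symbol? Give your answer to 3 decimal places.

2.233 bits/symbol

Repeatedly combine the two least-probable nodes; the expected code length is the sum of the merged weights.
merge 1/12 + 3/20 → 7/30
merge 7/30 + 7/30 → 7/15
merge 7/30 + 3/10 → 8/15
merge 7/15 + 8/15 → 1
L = 7/30 + 7/15 + 8/15 + 1 = 67/30 ≈ 2.233 bits/symbol.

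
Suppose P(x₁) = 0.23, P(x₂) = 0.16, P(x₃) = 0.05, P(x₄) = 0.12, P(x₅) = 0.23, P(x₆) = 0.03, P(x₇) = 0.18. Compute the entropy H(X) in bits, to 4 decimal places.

H = −Σ pᵢ log₂ pᵢ.
−0.23·log₂(0.23) = 0.4877
−0.16·log₂(0.16) = 0.4230
−0.05·log₂(0.05) = 0.2161
−0.12·log₂(0.12) = 0.3671
−0.23·log₂(0.23) = 0.4877
−0.03·log₂(0.03) = 0.1518
−0.18·log₂(0.18) = 0.4453
Sum ≈ 2.5786 → 2.5786 bits.

2.5786 bits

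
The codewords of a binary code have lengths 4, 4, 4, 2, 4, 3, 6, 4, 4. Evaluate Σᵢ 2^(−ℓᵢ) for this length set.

0.765625

With common denominator 2^6 = 64: Σ 2^(−ℓᵢ) = 4/64 + 4/64 + 4/64 + 16/64 + 4/64 + 8/64 + 1/64 + 4/64 + 4/64 = 49/64 = 0.765625.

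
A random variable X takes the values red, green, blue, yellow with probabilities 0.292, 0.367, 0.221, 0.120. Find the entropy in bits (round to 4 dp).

1.8977 bits

H = −Σ pᵢ log₂ pᵢ.
−0.292·log₂(0.292) = 0.5186
−0.367·log₂(0.367) = 0.5307
−0.221·log₂(0.221) = 0.4813
−0.120·log₂(0.120) = 0.3671
Sum ≈ 1.8977 → 1.8977 bits.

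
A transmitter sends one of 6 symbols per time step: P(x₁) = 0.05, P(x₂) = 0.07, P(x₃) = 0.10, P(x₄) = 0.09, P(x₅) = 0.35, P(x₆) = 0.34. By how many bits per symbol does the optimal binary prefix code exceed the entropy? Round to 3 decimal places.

0.081 bits

Entropy H = −Σ p log₂ p ≈ 2.1888 bits.
Huffman merges: 1/20+7/100→3/25; 9/100+1/10→19/100; 3/25+19/100→31/100; 31/100+17/50→13/20; 7/20+13/20→1. L = 227/100 ≈ 2.2700.
L − H = 2.2700 − 2.1888 = 0.081 bits.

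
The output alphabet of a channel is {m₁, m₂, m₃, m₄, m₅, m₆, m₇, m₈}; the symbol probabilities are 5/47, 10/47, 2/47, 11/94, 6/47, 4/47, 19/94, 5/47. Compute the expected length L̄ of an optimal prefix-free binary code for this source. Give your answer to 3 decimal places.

2.915 bits/symbol

Repeatedly combine the two least-probable nodes; the expected code length is the sum of the merged weights.
merge 2/47 + 4/47 → 6/47
merge 5/47 + 5/47 → 10/47
merge 11/94 + 6/47 → 23/94
merge 6/47 + 19/94 → 31/94
merge 10/47 + 10/47 → 20/47
merge 23/94 + 31/94 → 27/47
merge 20/47 + 27/47 → 1
L = 6/47 + 10/47 + 23/94 + 31/94 + 20/47 + 27/47 + 1 = 137/47 ≈ 2.915 bits/symbol.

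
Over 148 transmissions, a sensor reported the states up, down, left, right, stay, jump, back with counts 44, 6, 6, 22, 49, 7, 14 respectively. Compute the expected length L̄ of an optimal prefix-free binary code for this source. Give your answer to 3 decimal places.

2.432 bits/symbol

Probabilities are the counts divided by 148.
Repeatedly combine the two least-probable nodes; the expected code length is the sum of the merged weights.
merge 3/74 + 3/74 → 3/37
merge 7/148 + 3/37 → 19/148
merge 7/74 + 19/148 → 33/148
merge 11/74 + 33/148 → 55/148
merge 11/37 + 49/148 → 93/148
merge 55/148 + 93/148 → 1
L = 3/37 + 19/148 + 33/148 + 55/148 + 93/148 + 1 = 90/37 ≈ 2.432 bits/symbol.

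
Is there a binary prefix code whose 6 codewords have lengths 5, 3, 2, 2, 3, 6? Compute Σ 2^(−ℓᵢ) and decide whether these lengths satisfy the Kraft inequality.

With common denominator 2^6 = 64: Σ 2^(−ℓᵢ) = 2/64 + 8/64 + 16/64 + 16/64 + 8/64 + 1/64 = 51/64 = 0.796875.
Kraft's inequality requires Σ ≤ 1; here Σ = 0.796875 ≤ 1, so such a prefix code exists.

0.796875; yes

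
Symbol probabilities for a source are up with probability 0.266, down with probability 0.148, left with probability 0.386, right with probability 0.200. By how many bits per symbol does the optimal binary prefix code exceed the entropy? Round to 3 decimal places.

Entropy H = −Σ p log₂ p ≈ 1.9106 bits.
Huffman merges: 37/250+1/5→87/250; 133/500+87/250→307/500; 193/500+307/500→1. L = 981/500 ≈ 1.9620.
L − H = 1.9620 − 1.9106 = 0.051 bits.

0.051 bits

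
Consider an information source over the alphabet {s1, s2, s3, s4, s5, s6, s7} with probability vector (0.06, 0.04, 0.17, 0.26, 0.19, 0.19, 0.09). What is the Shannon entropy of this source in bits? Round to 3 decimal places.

2.592 bits

H = −Σ pᵢ log₂ pᵢ.
−0.06·log₂(0.06) = 0.2435
−0.04·log₂(0.04) = 0.1858
−0.17·log₂(0.17) = 0.4346
−0.26·log₂(0.26) = 0.5053
−0.19·log₂(0.19) = 0.4552
−0.19·log₂(0.19) = 0.4552
−0.09·log₂(0.09) = 0.3127
Sum ≈ 2.5923 → 2.592 bits.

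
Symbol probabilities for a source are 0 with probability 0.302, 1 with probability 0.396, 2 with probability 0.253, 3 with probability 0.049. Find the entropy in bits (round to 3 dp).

H = −Σ pᵢ log₂ pᵢ.
−0.302·log₂(0.302) = 0.5217
−0.396·log₂(0.396) = 0.5292
−0.253·log₂(0.253) = 0.5016
−0.049·log₂(0.049) = 0.2132
Sum ≈ 1.7657 → 1.766 bits.

1.766 bits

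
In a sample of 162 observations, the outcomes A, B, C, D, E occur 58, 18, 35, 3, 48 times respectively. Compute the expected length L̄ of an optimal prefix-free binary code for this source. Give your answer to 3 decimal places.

Probabilities are the counts divided by 162.
Repeatedly combine the two least-probable nodes; the expected code length is the sum of the merged weights.
merge 1/54 + 1/9 → 7/54
merge 7/54 + 35/162 → 28/81
merge 8/27 + 28/81 → 52/81
merge 29/81 + 52/81 → 1
L = 7/54 + 28/81 + 52/81 + 1 = 343/162 ≈ 2.117 bits/symbol.

2.117 bits/symbol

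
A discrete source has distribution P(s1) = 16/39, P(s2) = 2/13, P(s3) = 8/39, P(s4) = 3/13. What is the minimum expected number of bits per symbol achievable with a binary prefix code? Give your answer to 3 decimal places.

1.949 bits/symbol

Repeatedly combine the two least-probable nodes; the expected code length is the sum of the merged weights.
merge 2/13 + 8/39 → 14/39
merge 3/13 + 14/39 → 23/39
merge 16/39 + 23/39 → 1
L = 14/39 + 23/39 + 1 = 76/39 ≈ 1.949 bits/symbol.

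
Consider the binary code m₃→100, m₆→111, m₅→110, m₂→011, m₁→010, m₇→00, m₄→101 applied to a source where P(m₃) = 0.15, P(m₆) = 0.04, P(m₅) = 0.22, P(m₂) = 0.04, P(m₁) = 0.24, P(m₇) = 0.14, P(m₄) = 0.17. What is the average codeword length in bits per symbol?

L̄ = Σ pᵢ·ℓᵢ = 0.15·3 + 0.04·3 + 0.22·3 + 0.04·3 + 0.24·3 + 0.14·2 + 0.17·3 = 2.86 bits/symbol.

2.86 bits/symbol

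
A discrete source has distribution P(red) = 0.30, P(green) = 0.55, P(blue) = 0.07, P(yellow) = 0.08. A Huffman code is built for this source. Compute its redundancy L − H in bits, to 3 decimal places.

Entropy H = −Σ p log₂ p ≈ 1.5555 bits.
Huffman merges: 7/100+2/25→3/20; 3/20+3/10→9/20; 9/20+11/20→1. L = 8/5 ≈ 1.6000.
L − H = 1.6000 − 1.5555 = 0.044 bits.

0.044 bits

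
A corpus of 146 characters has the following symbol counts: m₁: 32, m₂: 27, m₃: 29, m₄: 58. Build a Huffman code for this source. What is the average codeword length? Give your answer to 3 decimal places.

1.986 bits/symbol

Probabilities are the counts divided by 146.
Repeatedly combine the two least-probable nodes; the expected code length is the sum of the merged weights.
merge 27/146 + 29/146 → 28/73
merge 16/73 + 28/73 → 44/73
merge 29/73 + 44/73 → 1
L = 28/73 + 44/73 + 1 = 145/73 ≈ 1.986 bits/symbol.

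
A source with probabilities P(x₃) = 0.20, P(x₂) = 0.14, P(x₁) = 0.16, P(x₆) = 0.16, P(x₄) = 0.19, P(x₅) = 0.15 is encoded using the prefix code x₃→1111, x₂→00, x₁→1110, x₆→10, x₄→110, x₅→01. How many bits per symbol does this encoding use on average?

2.91 bits/symbol

L̄ = Σ pᵢ·ℓᵢ = 0.20·4 + 0.14·2 + 0.16·4 + 0.16·2 + 0.19·3 + 0.15·2 = 2.91 bits/symbol.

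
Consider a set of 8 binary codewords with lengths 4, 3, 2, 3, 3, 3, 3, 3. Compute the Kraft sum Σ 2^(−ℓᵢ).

With common denominator 2^4 = 16: Σ 2^(−ℓᵢ) = 1/16 + 2/16 + 4/16 + 2/16 + 2/16 + 2/16 + 2/16 + 2/16 = 17/16 = 1.0625.

1.0625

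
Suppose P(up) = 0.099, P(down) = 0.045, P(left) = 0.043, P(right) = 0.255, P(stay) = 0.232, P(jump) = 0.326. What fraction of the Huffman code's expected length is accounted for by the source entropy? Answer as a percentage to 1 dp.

Entropy H = −Σ p log₂ p ≈ 2.2457 bits.
Huffman merges: 43/1000+9/200→11/125; 11/125+99/1000→187/1000; 187/1000+29/125→419/1000; 51/200+163/500→581/1000; 419/1000+581/1000→1. L = 91/40 ≈ 2.2750.
Efficiency = H/L = 2.2457/2.2750 = 98.7%.

98.7%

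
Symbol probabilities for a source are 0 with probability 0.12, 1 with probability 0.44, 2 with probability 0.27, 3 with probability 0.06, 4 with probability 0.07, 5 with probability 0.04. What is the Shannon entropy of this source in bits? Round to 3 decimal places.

2.096 bits

H = −Σ pᵢ log₂ pᵢ.
−0.12·log₂(0.12) = 0.3671
−0.44·log₂(0.44) = 0.5211
−0.27·log₂(0.27) = 0.5100
−0.06·log₂(0.06) = 0.2435
−0.07·log₂(0.07) = 0.2686
−0.04·log₂(0.04) = 0.1858
Sum ≈ 2.0961 → 2.096 bits.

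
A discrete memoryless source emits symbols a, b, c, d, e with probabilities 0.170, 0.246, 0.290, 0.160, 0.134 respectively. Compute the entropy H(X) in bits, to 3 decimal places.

2.262 bits

H = −Σ pᵢ log₂ pᵢ.
−0.170·log₂(0.170) = 0.4346
−0.246·log₂(0.246) = 0.4977
−0.290·log₂(0.290) = 0.5179
−0.160·log₂(0.160) = 0.4230
−0.134·log₂(0.134) = 0.3886
Sum ≈ 2.2618 → 2.262 bits.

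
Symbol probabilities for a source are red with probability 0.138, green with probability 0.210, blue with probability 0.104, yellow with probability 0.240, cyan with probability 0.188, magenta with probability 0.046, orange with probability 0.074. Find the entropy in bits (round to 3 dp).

H = −Σ pᵢ log₂ pᵢ.
−0.138·log₂(0.138) = 0.3943
−0.210·log₂(0.210) = 0.4728
−0.104·log₂(0.104) = 0.3396
−0.240·log₂(0.240) = 0.4941
−0.188·log₂(0.188) = 0.4533
−0.046·log₂(0.046) = 0.2043
−0.074·log₂(0.074) = 0.2780
Sum ≈ 2.6365 → 2.636 bits.

2.636 bits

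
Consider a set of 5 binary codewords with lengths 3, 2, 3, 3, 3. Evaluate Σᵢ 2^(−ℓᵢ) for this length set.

With common denominator 2^3 = 8: Σ 2^(−ℓᵢ) = 1/8 + 2/8 + 1/8 + 1/8 + 1/8 = 6/8 = 0.75.

0.75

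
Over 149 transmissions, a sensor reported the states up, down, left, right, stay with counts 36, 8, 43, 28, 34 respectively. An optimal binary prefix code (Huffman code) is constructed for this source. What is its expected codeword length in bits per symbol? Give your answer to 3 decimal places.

Probabilities are the counts divided by 149.
Repeatedly combine the two least-probable nodes; the expected code length is the sum of the merged weights.
merge 8/149 + 28/149 → 36/149
merge 34/149 + 36/149 → 70/149
merge 36/149 + 43/149 → 79/149
merge 70/149 + 79/149 → 1
L = 36/149 + 70/149 + 79/149 + 1 = 334/149 ≈ 2.242 bits/symbol.

2.242 bits/symbol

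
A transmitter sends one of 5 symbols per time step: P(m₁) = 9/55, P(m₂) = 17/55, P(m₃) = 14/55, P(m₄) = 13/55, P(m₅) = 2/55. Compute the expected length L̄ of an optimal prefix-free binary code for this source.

Repeatedly combine the two least-probable nodes; the expected code length is the sum of the merged weights.
merge 2/55 + 9/55 → 1/5
merge 1/5 + 13/55 → 24/55
merge 14/55 + 17/55 → 31/55
merge 24/55 + 31/55 → 1
L = 1/5 + 24/55 + 31/55 + 1 = 11/5 = 2.2 bits/symbol.

2.2 bits/symbol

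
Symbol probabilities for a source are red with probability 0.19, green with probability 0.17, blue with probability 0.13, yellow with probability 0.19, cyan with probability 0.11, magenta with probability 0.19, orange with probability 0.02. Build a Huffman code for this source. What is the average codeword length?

Repeatedly combine the two least-probable nodes; the expected code length is the sum of the merged weights.
merge 1/50 + 11/100 → 13/100
merge 13/100 + 13/100 → 13/50
merge 17/100 + 19/100 → 9/25
merge 19/100 + 19/100 → 19/50
merge 13/50 + 9/25 → 31/50
merge 19/50 + 31/50 → 1
L = 13/100 + 13/50 + 9/25 + 19/50 + 31/50 + 1 = 11/4 = 2.75 bits/symbol.

2.75 bits/symbol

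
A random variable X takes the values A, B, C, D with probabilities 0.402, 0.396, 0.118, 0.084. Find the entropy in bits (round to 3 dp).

H = −Σ pᵢ log₂ pᵢ.
−0.402·log₂(0.402) = 0.5285
−0.396·log₂(0.396) = 0.5292
−0.118·log₂(0.118) = 0.3638
−0.084·log₂(0.084) = 0.3002
Sum ≈ 1.7217 → 1.722 bits.

1.722 bits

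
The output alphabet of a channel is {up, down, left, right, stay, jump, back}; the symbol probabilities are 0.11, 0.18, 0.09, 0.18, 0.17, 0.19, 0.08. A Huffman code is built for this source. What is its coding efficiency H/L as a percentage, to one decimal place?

97.7%

Entropy H = −Σ p log₂ p ≈ 2.7349 bits.
Huffman merges: 2/25+9/100→17/100; 11/100+17/100→7/25; 17/100+9/50→7/20; 9/50+19/100→37/100; 7/25+7/20→63/100; 37/100+63/100→1. L = 14/5 ≈ 2.8000.
Efficiency = H/L = 2.7349/2.8000 = 97.7%.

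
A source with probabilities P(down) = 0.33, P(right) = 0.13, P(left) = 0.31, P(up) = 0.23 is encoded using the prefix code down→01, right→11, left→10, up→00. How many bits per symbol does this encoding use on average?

L̄ = Σ pᵢ·ℓᵢ = 0.33·2 + 0.13·2 + 0.31·2 + 0.23·2 = 2 bits/symbol.

2 bits/symbol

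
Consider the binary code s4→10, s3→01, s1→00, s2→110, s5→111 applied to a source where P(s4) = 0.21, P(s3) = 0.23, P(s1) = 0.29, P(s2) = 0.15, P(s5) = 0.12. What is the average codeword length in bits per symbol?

L̄ = Σ pᵢ·ℓᵢ = 0.21·2 + 0.23·2 + 0.29·2 + 0.15·3 + 0.12·3 = 2.27 bits/symbol.

2.27 bits/symbol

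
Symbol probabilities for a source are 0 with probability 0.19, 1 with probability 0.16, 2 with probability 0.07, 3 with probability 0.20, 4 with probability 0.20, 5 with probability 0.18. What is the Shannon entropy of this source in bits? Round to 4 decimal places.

H = −Σ pᵢ log₂ pᵢ.
−0.19·log₂(0.19) = 0.4552
−0.16·log₂(0.16) = 0.4230
−0.07·log₂(0.07) = 0.2686
−0.20·log₂(0.20) = 0.4644
−0.20·log₂(0.20) = 0.4644
−0.18·log₂(0.18) = 0.4453
Sum ≈ 2.5209 → 2.5209 bits.

2.5209 bits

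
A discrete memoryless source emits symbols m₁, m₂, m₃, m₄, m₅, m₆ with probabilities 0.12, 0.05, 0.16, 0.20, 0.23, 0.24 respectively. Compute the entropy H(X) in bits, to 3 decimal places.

2.452 bits

H = −Σ pᵢ log₂ pᵢ.
−0.12·log₂(0.12) = 0.3671
−0.05·log₂(0.05) = 0.2161
−0.16·log₂(0.16) = 0.4230
−0.20·log₂(0.20) = 0.4644
−0.23·log₂(0.23) = 0.4877
−0.24·log₂(0.24) = 0.4941
Sum ≈ 2.4524 → 2.452 bits.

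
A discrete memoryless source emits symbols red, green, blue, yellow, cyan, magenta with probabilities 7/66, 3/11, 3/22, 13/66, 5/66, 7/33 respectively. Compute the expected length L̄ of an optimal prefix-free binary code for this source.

2.5 bits/symbol

Repeatedly combine the two least-probable nodes; the expected code length is the sum of the merged weights.
merge 5/66 + 7/66 → 2/11
merge 3/22 + 2/11 → 7/22
merge 13/66 + 7/33 → 9/22
merge 3/11 + 7/22 → 13/22
merge 9/22 + 13/22 → 1
L = 2/11 + 7/22 + 9/22 + 13/22 + 1 = 5/2 = 2.5 bits/symbol.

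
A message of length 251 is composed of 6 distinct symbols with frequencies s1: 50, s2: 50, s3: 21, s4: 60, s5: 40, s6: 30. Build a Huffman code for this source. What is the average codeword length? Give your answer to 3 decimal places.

2.562 bits/symbol

Probabilities are the counts divided by 251.
Repeatedly combine the two least-probable nodes; the expected code length is the sum of the merged weights.
merge 21/251 + 30/251 → 51/251
merge 40/251 + 50/251 → 90/251
merge 50/251 + 51/251 → 101/251
merge 60/251 + 90/251 → 150/251
merge 101/251 + 150/251 → 1
L = 51/251 + 90/251 + 101/251 + 150/251 + 1 = 643/251 ≈ 2.562 bits/symbol.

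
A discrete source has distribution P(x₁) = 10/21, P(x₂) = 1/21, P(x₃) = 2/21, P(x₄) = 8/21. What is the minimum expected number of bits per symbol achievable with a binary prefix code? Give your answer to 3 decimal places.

1.667 bits/symbol

Repeatedly combine the two least-probable nodes; the expected code length is the sum of the merged weights.
merge 1/21 + 2/21 → 1/7
merge 1/7 + 8/21 → 11/21
merge 10/21 + 11/21 → 1
L = 1/7 + 11/21 + 1 = 5/3 ≈ 1.667 bits/symbol.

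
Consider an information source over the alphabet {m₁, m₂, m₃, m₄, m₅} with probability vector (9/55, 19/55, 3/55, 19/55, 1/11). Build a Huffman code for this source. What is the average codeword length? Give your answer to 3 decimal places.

Repeatedly combine the two least-probable nodes; the expected code length is the sum of the merged weights.
merge 3/55 + 1/11 → 8/55
merge 8/55 + 9/55 → 17/55
merge 17/55 + 19/55 → 36/55
merge 19/55 + 36/55 → 1
L = 8/55 + 17/55 + 36/55 + 1 = 116/55 ≈ 2.109 bits/symbol.

2.109 bits/symbol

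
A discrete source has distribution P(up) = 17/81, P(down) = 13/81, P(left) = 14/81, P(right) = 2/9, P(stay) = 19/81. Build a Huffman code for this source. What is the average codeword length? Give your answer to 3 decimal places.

2.333 bits/symbol

Repeatedly combine the two least-probable nodes; the expected code length is the sum of the merged weights.
merge 13/81 + 14/81 → 1/3
merge 17/81 + 2/9 → 35/81
merge 19/81 + 1/3 → 46/81
merge 35/81 + 46/81 → 1
L = 1/3 + 35/81 + 46/81 + 1 = 7/3 ≈ 2.333 bits/symbol.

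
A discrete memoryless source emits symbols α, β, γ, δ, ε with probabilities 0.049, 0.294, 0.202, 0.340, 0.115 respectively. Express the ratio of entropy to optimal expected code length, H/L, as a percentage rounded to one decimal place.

Entropy H = −Σ p log₂ p ≈ 2.0866 bits.
Huffman merges: 49/1000+23/200→41/250; 41/250+101/500→183/500; 147/500+17/50→317/500; 183/500+317/500→1. L = 541/250 ≈ 2.1640.
Efficiency = H/L = 2.0866/2.1640 = 96.4%.

96.4%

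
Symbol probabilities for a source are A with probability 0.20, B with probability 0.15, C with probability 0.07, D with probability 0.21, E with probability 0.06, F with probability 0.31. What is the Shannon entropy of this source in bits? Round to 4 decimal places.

H = −Σ pᵢ log₂ pᵢ.
−0.20·log₂(0.20) = 0.4644
−0.15·log₂(0.15) = 0.4105
−0.07·log₂(0.07) = 0.2686
−0.21·log₂(0.21) = 0.4728
−0.06·log₂(0.06) = 0.2435
−0.31·log₂(0.31) = 0.5238
Sum ≈ 2.3836 → 2.3836 bits.

2.3836 bits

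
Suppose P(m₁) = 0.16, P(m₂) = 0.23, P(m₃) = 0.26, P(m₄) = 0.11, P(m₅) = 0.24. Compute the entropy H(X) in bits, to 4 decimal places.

H = −Σ pᵢ log₂ pᵢ.
−0.16·log₂(0.16) = 0.4230
−0.23·log₂(0.23) = 0.4877
−0.26·log₂(0.26) = 0.5053
−0.11·log₂(0.11) = 0.3503
−0.24·log₂(0.24) = 0.4941
Sum ≈ 2.2604 → 2.2604 bits.

2.2604 bits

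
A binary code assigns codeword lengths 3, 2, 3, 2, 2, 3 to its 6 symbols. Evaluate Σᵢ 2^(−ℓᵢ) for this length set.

1.125

With common denominator 2^3 = 8: Σ 2^(−ℓᵢ) = 1/8 + 2/8 + 1/8 + 2/8 + 2/8 + 1/8 = 9/8 = 1.125.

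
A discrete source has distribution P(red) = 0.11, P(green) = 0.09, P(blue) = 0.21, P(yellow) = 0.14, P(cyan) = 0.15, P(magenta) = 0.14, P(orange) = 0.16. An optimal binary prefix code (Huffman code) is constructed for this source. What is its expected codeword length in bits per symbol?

2.79 bits/symbol

Repeatedly combine the two least-probable nodes; the expected code length is the sum of the merged weights.
merge 9/100 + 11/100 → 1/5
merge 7/50 + 7/50 → 7/25
merge 3/20 + 4/25 → 31/100
merge 1/5 + 21/100 → 41/100
merge 7/25 + 31/100 → 59/100
merge 41/100 + 59/100 → 1
L = 1/5 + 7/25 + 31/100 + 41/100 + 59/100 + 1 = 279/100 = 2.79 bits/symbol.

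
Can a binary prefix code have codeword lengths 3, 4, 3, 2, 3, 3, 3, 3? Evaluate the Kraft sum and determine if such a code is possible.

1.0625; no

With common denominator 2^4 = 16: Σ 2^(−ℓᵢ) = 2/16 + 1/16 + 2/16 + 4/16 + 2/16 + 2/16 + 2/16 + 2/16 = 17/16 = 1.0625.
Kraft's inequality requires Σ ≤ 1; here Σ = 1.0625 > 1, so no such prefix code exists.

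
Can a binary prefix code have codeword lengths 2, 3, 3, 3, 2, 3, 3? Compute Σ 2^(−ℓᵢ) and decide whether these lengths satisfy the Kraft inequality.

1.125; no

With common denominator 2^3 = 8: Σ 2^(−ℓᵢ) = 2/8 + 1/8 + 1/8 + 1/8 + 2/8 + 1/8 + 1/8 = 9/8 = 1.125.
Kraft's inequality requires Σ ≤ 1; here Σ = 1.125 > 1, so no such prefix code exists.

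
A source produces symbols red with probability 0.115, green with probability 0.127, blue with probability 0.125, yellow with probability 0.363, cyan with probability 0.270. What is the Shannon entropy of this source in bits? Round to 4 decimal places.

2.1526 bits

H = −Σ pᵢ log₂ pᵢ.
−0.115·log₂(0.115) = 0.3588
−0.127·log₂(0.127) = 0.3781
−0.125·log₂(0.125) = 0.3750
−0.363·log₂(0.363) = 0.5307
−0.270·log₂(0.270) = 0.5100
Sum ≈ 2.1526 → 2.1526 bits.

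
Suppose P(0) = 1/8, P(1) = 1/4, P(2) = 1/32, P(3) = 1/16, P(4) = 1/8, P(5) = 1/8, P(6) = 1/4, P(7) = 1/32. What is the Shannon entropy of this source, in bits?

Each probability is a power of 1/2, so log₂(1/p) is an integer.
H = Σ p·log₂(1/p) = 1/8·3 + 1/4·2 + 1/32·5 + 1/16·4 + 1/8·3 + 1/8·3 + 1/4·2 + 1/32·5 = 2.6875 bits.

2.6875 bits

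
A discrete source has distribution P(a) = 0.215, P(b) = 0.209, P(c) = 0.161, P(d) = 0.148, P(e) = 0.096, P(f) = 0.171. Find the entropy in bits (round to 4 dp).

H = −Σ pᵢ log₂ pᵢ.
−0.215·log₂(0.215) = 0.4768
−0.209·log₂(0.209) = 0.4720
−0.161·log₂(0.161) = 0.4242
−0.148·log₂(0.148) = 0.4079
−0.096·log₂(0.096) = 0.3246
−0.171·log₂(0.171) = 0.4357
Sum ≈ 2.5412 → 2.5412 bits.

2.5412 bits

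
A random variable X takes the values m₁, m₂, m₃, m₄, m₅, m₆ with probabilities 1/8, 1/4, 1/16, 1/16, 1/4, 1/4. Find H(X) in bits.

Each probability is a power of 1/2, so log₂(1/p) is an integer.
H = Σ p·log₂(1/p) = 1/8·3 + 1/4·2 + 1/16·4 + 1/16·4 + 1/4·2 + 1/4·2 = 2.375 bits.

2.375 bits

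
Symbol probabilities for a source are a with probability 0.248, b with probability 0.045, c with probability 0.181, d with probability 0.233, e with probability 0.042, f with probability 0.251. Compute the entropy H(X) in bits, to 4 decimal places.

H = −Σ pᵢ log₂ pᵢ.
−0.248·log₂(0.248) = 0.4989
−0.045·log₂(0.045) = 0.2013
−0.181·log₂(0.181) = 0.4463
−0.233·log₂(0.233) = 0.4897
−0.042·log₂(0.042) = 0.1921
−0.251·log₂(0.251) = 0.5006
Sum ≈ 2.3288 → 2.3288 bits.

2.3288 bits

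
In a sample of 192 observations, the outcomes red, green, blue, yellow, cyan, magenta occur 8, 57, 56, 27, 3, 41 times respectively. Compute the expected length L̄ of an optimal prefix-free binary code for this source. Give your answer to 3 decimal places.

Probabilities are the counts divided by 192.
Repeatedly combine the two least-probable nodes; the expected code length is the sum of the merged weights.
merge 1/64 + 1/24 → 11/192
merge 11/192 + 9/64 → 19/96
merge 19/96 + 41/192 → 79/192
merge 7/24 + 19/64 → 113/192
merge 79/192 + 113/192 → 1
L = 11/192 + 19/96 + 79/192 + 113/192 + 1 = 433/192 ≈ 2.255 bits/symbol.

2.255 bits/symbol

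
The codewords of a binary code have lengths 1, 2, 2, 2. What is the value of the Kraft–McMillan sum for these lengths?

With common denominator 2^2 = 4: Σ 2^(−ℓᵢ) = 2/4 + 1/4 + 1/4 + 1/4 = 5/4 = 1.25.

1.25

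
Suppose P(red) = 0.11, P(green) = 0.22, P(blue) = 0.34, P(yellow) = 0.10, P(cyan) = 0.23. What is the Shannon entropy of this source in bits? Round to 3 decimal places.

2.180 bits

H = −Σ pᵢ log₂ pᵢ.
−0.11·log₂(0.11) = 0.3503
−0.22·log₂(0.22) = 0.4806
−0.34·log₂(0.34) = 0.5292
−0.10·log₂(0.10) = 0.3322
−0.23·log₂(0.23) = 0.4877
Sum ≈ 2.1799 → 2.180 bits.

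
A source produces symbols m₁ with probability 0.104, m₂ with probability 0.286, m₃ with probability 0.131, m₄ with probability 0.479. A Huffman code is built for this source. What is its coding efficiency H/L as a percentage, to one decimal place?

99.6%

Entropy H = −Σ p log₂ p ≈ 1.7489 bits.
Huffman merges: 13/125+131/1000→47/200; 47/200+143/500→521/1000; 479/1000+521/1000→1. L = 439/250 ≈ 1.7560.
Efficiency = H/L = 1.7489/1.7560 = 99.6%.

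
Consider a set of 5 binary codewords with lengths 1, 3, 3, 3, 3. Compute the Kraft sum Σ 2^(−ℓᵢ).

1

With common denominator 2^3 = 8: Σ 2^(−ℓᵢ) = 4/8 + 1/8 + 1/8 + 1/8 + 1/8 = 8/8 = 1.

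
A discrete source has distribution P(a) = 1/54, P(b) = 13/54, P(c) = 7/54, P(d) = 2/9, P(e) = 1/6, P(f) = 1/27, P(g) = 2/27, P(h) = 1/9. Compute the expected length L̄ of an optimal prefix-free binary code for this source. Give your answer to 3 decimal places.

Repeatedly combine the two least-probable nodes; the expected code length is the sum of the merged weights.
merge 1/54 + 1/27 → 1/18
merge 1/18 + 2/27 → 7/54
merge 1/9 + 7/54 → 13/54
merge 7/54 + 1/6 → 8/27
merge 2/9 + 13/54 → 25/54
merge 13/54 + 8/27 → 29/54
merge 25/54 + 29/54 → 1
L = 1/18 + 7/54 + 13/54 + 8/27 + 25/54 + 29/54 + 1 = 49/18 ≈ 2.722 bits/symbol.

2.722 bits/symbol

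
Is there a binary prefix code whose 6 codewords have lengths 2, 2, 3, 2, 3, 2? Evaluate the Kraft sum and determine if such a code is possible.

1.25; no

With common denominator 2^3 = 8: Σ 2^(−ℓᵢ) = 2/8 + 2/8 + 1/8 + 2/8 + 1/8 + 2/8 = 10/8 = 1.25.
Kraft's inequality requires Σ ≤ 1; here Σ = 1.25 > 1, so no such prefix code exists.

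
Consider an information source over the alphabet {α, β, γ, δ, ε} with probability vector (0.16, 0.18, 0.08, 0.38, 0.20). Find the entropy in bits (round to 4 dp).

2.1547 bits

H = −Σ pᵢ log₂ pᵢ.
−0.16·log₂(0.16) = 0.4230
−0.18·log₂(0.18) = 0.4453
−0.08·log₂(0.08) = 0.2915
−0.38·log₂(0.38) = 0.5305
−0.20·log₂(0.20) = 0.4644
Sum ≈ 2.1547 → 2.1547 bits.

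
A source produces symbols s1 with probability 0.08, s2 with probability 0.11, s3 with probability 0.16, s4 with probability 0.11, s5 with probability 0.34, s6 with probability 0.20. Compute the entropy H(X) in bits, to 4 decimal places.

H = −Σ pᵢ log₂ pᵢ.
−0.08·log₂(0.08) = 0.2915
−0.11·log₂(0.11) = 0.3503
−0.16·log₂(0.16) = 0.4230
−0.11·log₂(0.11) = 0.3503
−0.34·log₂(0.34) = 0.5292
−0.20·log₂(0.20) = 0.4644
Sum ≈ 2.4087 → 2.4087 bits.

2.4087 bits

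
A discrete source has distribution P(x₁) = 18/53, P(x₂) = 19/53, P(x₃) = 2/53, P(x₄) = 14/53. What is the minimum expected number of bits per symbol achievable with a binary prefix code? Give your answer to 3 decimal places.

Repeatedly combine the two least-probable nodes; the expected code length is the sum of the merged weights.
merge 2/53 + 14/53 → 16/53
merge 16/53 + 18/53 → 34/53
merge 19/53 + 34/53 → 1
L = 16/53 + 34/53 + 1 = 103/53 ≈ 1.943 bits/symbol.

1.943 bits/symbol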